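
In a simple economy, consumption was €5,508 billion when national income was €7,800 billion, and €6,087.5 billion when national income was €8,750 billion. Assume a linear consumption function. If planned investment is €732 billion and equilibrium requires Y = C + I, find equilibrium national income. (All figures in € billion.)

MPC = (6087.5 − 5508)/(8750 − 7800) = 579.5/950 = 0.61
a = 5508 − 0.61(7800) = 750
Equilibrium: Y = 750 + 0.61Y + 732
0.39Y = 1482, so Y = 1482/0.39 = 3800

Y = 3800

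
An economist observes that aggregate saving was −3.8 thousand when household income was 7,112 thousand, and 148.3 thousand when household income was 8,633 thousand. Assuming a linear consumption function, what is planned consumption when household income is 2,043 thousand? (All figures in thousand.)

C = 2553.7

MPS = ΔS/ΔY = (148.3 − (-3.8))/(8633 − 7112) = 152.1/1521 = 0.1
MPC = 1 − MPS = 0.9
Autonomous saving = -3.8 − 0.1(7112) = -715, so a = 715
C = 715 + 0.9(2043) = 715 + 1838.7 = 2553.7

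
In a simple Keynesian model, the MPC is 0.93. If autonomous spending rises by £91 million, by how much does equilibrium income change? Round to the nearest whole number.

The multiplier is 1/(1 − MPC) = 1/0.07.
ΔY = 91/0.07 = 1300.00 ≈ 1300

ΔY ≈ 1300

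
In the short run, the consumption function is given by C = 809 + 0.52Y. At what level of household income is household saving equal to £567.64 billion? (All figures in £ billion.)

S = Y − C = -809 + 0.48Y
-809 + 0.48Y = 567.64, so 0.48Y = 1376.64 and Y = 2868

Y = 2868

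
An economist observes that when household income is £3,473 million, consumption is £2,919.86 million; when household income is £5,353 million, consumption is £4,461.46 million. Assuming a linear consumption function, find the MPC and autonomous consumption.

MPC = 0.82; a = 72

MPC = ΔC/ΔY = (4461.46 − 2919.86)/(5353 − 3473) = 1541.6/1880 = 0.82
a = C − MPC·Y = 2919.86 − 0.82(3473) = 2919.86 − 2847.86 = 72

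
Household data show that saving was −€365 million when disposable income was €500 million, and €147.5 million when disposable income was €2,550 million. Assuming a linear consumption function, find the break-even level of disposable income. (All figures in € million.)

MPS = ΔS/ΔY = (147.5 − (-365))/(2550 − 500) = 512.5/2050 = 0.25
MPC = 1 − MPS = 0.75
From S(500) = -365: −a + 0.25(500) = -365, so a = 125 − (-365) = 490
Break-even (S = 0): Y = a/MPS = 490/0.25 = 1960

Y = 1960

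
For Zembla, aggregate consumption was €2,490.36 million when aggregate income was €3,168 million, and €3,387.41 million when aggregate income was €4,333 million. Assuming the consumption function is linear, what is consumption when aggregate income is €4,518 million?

C = 3529.86

MPC = (3387.41 − 2490.36)/(4333 − 3168) = 897.05/1165 = 0.77
a = 2490.36 − 0.77(3168) = 2490.36 − 2439.36 = 51
C = 51 + 0.77(4518) = 51 + 3478.86 = 3529.86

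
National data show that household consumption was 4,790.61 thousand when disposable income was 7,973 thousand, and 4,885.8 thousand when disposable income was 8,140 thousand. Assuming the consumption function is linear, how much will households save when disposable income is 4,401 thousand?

S = 1646.43

MPC = (4885.8 − 4790.61)/(8140 − 7973) = 95.19/167 = 0.57
a = 4790.61 − 0.57(7973) = 4790.61 − 4544.61 = 246
C = 246 + 0.57(4401) = 2754.57
S = 4401 − 2754.57 = 1646.43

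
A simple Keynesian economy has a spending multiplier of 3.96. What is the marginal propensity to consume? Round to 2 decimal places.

k = 1/(1 − MPC), so 1 − MPC = 1/k = 1/3.96 = 0.2525
MPC = 1 − 0.2525 = 0.75

MPC = 0.75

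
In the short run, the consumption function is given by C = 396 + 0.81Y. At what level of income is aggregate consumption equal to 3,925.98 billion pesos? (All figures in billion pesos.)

Y = 4358

396 + 0.81Y = 3925.98
0.81Y = 3529.98, so Y = 3529.98/0.81 = 4358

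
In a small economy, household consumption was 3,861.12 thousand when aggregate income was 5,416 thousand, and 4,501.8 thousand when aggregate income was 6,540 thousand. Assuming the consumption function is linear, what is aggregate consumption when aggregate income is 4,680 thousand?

MPC = (4501.8 − 3861.12)/(6540 − 5416) = 640.68/1124 = 0.57
a = 3861.12 − 0.57(5416) = 3861.12 − 3087.12 = 774
C = 774 + 0.57(4680) = 774 + 2667.6 = 3441.6

C = 3441.6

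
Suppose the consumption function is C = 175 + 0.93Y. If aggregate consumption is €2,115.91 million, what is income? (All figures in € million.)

Y = 2087

175 + 0.93Y = 2115.91
0.93Y = 1940.91, so Y = 1940.91/0.93 = 2087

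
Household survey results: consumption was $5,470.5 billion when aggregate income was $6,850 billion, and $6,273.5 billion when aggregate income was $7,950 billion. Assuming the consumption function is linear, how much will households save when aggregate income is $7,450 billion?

S = 1541.5

MPC = (6273.5 − 5470.5)/(7950 − 6850) = 803/1100 = 0.73
a = 5470.5 − 0.73(6850) = 5470.5 − 5000.5 = 470
C = 470 + 0.73(7450) = 5908.5
S = 7450 − 5908.5 = 1541.5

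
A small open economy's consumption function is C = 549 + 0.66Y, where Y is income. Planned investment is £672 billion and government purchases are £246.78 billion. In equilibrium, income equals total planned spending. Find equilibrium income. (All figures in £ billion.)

Y = 4317

Y = C + I + G = 549 + 0.66Y + 672 + 246.78
Y − 0.66Y = 1467.78
0.34Y = 1467.78, so Y = 1467.78/0.34 = 4317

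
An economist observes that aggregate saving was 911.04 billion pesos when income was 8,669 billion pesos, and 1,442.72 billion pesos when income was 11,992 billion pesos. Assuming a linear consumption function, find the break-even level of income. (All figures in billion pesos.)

MPS = ΔS/ΔY = (1442.72 − 911.04)/(11992 − 8669) = 531.68/3323 = 0.16
MPC = 1 − MPS = 0.84
From S(8669) = 911.04: −a + 0.16(8669) = 911.04, so a = 1387.04 − 911.04 = 476
Break-even (S = 0): Y = a/MPS = 476/0.16 = 2975

Y = 2975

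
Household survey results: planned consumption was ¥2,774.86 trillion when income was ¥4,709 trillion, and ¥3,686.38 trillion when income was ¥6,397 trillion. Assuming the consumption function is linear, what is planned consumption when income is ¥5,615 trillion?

MPC = (3686.38 − 2774.86)/(6397 − 4709) = 911.52/1688 = 0.54
a = 2774.86 − 0.54(4709) = 2774.86 − 2542.86 = 232
C = 232 + 0.54(5615) = 232 + 3032.1 = 3264.1

C = 3264.1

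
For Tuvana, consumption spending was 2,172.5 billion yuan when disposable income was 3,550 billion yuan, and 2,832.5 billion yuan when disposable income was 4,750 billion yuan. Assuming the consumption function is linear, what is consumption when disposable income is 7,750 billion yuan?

C = 4482.5

MPC = (2832.5 − 2172.5)/(4750 − 3550) = 660/1200 = 0.55
a = 2172.5 − 0.55(3550) = 2172.5 − 1952.5 = 220
C = 220 + 0.55(7750) = 220 + 4262.5 = 4482.5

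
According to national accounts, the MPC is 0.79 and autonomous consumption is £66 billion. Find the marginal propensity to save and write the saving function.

MPS = 0.21; S = -66 + 0.21Y

MPS = 1 − MPC = 1 − 0.79 = 0.21
S = Y − C = -66 + 0.21Y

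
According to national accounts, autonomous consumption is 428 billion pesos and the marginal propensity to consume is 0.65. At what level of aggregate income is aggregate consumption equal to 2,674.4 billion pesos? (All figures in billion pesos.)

Y = 3456

428 + 0.65Y = 2674.4
0.65Y = 2246.4, so Y = 2246.4/0.65 = 3456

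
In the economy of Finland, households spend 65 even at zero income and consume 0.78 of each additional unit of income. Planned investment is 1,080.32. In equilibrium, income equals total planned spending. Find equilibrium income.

Y = 5206

Y = C + I = 65 + 0.78Y + 1080.32
Y − 0.78Y = 1145.32
0.22Y = 1145.32, so Y = 1145.32/0.22 = 5206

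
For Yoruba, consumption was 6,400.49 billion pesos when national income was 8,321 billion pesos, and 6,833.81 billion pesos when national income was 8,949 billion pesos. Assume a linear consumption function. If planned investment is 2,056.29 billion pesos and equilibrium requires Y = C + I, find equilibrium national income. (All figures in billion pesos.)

MPC = (6833.81 − 6400.49)/(8949 − 8321) = 433.32/628 = 0.69
a = 6400.49 − 0.69(8321) = 659
Equilibrium: Y = 659 + 0.69Y + 2056.29
0.31Y = 2715.29, so Y = 2715.29/0.31 = 8759

Y = 8759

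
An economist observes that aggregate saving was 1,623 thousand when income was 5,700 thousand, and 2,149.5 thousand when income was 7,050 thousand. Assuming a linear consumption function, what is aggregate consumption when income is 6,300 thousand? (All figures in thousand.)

C = 4443

MPS = ΔS/ΔY = (2149.5 − 1623)/(7050 − 5700) = 526.5/1350 = 0.39
MPC = 1 − MPS = 0.61
Autonomous saving = 1623 − 0.39(5700) = -600, so a = 600
C = 600 + 0.61(6300) = 600 + 3843 = 4443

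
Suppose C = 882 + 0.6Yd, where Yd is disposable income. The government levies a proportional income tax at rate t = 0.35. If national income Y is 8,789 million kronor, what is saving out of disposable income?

Yd = (1 − 0.35)(8789) = 0.65(8789) = 5712.85
C = 882 + 0.6(5712.85) = 882 + 3427.71 = 4309.71
S = Yd − C = 5712.85 − 4309.71 = 1403.14

S = 1403.14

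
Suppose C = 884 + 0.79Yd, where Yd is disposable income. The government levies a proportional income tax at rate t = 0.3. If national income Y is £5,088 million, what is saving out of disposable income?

S = -136.064

Yd = (1 − 0.3)(5088) = 0.7(5088) = 3561.6
C = 884 + 0.79(3561.6) = 884 + 2813.664 = 3697.664
S = Yd − C = 3561.6 − 3697.664 = -136.064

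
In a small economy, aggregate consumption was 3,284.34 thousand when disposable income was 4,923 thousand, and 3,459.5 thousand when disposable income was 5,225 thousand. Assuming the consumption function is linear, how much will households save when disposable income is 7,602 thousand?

MPC = (3459.5 − 3284.34)/(5225 − 4923) = 175.16/302 = 0.58
a = 3284.34 − 0.58(4923) = 3284.34 − 2855.34 = 429
C = 429 + 0.58(7602) = 4838.16
S = 7602 − 4838.16 = 2763.84

S = 2763.84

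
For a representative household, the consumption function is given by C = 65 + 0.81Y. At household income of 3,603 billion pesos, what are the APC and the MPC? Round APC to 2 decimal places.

APC = 0.83; MPC = 0.81

MPC = 0.81 (the slope of the consumption function)
C = 65 + 0.81(3603) = 2983.43, so APC = 2983.43/3603 = 0.83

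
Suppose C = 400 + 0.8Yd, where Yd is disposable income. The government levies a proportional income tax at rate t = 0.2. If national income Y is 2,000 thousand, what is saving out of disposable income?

Yd = (1 − 0.2)(2000) = 0.8(2000) = 1600
C = 400 + 0.8(1600) = 400 + 1280 = 1680
S = Yd − C = 1600 − 1680 = -80

S = -80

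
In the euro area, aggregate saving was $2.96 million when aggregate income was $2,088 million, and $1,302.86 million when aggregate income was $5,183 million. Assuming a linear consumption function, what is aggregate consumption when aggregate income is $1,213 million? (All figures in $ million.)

MPS = ΔS/ΔY = (1302.86 − 2.96)/(5183 − 2088) = 1299.9/3095 = 0.42
MPC = 1 − MPS = 0.58
Autonomous saving = 2.96 − 0.42(2088) = -874, so a = 874
C = 874 + 0.58(1213) = 874 + 703.54 = 1577.54

C = 1577.54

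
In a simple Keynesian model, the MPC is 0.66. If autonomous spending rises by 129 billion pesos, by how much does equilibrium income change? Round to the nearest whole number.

The multiplier is 1/(1 − MPC) = 1/0.34.
ΔY = 129/0.34 = 379.41 ≈ 379

ΔY ≈ 379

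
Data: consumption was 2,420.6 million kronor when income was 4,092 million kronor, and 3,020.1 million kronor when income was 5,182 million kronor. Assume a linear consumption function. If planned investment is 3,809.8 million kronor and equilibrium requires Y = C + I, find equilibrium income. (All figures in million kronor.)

Y = 8844

MPC = (3020.1 − 2420.6)/(5182 − 4092) = 599.5/1090 = 0.55
a = 2420.6 − 0.55(4092) = 170
Equilibrium: Y = 170 + 0.55Y + 3809.8
0.45Y = 3979.8, so Y = 3979.8/0.45 = 8844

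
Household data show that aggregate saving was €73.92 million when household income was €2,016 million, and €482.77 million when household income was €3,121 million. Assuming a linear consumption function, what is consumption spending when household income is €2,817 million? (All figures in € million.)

C = 2446.71

MPS = ΔS/ΔY = (482.77 − 73.92)/(3121 − 2016) = 408.85/1105 = 0.37
MPC = 1 − MPS = 0.63
Autonomous saving = 73.92 − 0.37(2016) = -672, so a = 672
C = 672 + 0.63(2817) = 672 + 1774.71 = 2446.71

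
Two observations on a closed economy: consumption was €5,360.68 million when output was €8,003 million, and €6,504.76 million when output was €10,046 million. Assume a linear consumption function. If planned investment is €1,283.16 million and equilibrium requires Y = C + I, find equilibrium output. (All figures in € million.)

Y = 4914

MPC = (6504.76 − 5360.68)/(10046 − 8003) = 1144.08/2043 = 0.56
a = 5360.68 − 0.56(8003) = 879
Equilibrium: Y = 879 + 0.56Y + 1283.16
0.44Y = 2162.16, so Y = 2162.16/0.44 = 4914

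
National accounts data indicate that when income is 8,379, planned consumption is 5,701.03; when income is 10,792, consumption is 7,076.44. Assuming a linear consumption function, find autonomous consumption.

a = 925

MPC = ΔC/ΔY = (7076.44 − 5701.03)/(10792 − 8379) = 1375.41/2413 = 0.57
a = C − MPC·Y = 5701.03 − 0.57(8379) = 5701.03 − 4776.03 = 925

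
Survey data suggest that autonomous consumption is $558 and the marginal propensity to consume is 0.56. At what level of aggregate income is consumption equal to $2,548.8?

Y = 3555

558 + 0.56Y = 2548.8
0.56Y = 1990.8, so Y = 1990.8/0.56 = 3555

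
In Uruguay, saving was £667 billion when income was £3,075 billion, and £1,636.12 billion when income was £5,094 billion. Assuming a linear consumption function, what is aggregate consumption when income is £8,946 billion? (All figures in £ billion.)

MPS = ΔS/ΔY = (1636.12 − 667)/(5094 − 3075) = 969.12/2019 = 0.48
MPC = 1 − MPS = 0.52
Autonomous saving = 667 − 0.48(3075) = -809, so a = 809
C = 809 + 0.52(8946) = 809 + 4651.92 = 5460.92

C = 5460.92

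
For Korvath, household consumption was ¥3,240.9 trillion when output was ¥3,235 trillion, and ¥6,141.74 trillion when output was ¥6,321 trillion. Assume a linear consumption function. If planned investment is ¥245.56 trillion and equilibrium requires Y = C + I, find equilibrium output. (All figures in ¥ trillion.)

MPC = (6141.74 − 3240.9)/(6321 − 3235) = 2900.84/3086 = 0.94
a = 3240.9 − 0.94(3235) = 200
Equilibrium: Y = 200 + 0.94Y + 245.56
0.06Y = 445.56, so Y = 445.56/0.06 = 7426

Y = 7426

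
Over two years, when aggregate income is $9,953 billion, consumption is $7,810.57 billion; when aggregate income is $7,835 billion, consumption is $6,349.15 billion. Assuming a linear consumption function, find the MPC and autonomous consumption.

MPC = ΔC/ΔY = (7810.57 − 6349.15)/(9953 − 7835) = 1461.42/2118 = 0.69
a = C − MPC·Y = 6349.15 − 0.69(7835) = 6349.15 − 5406.15 = 943

MPC = 0.69; a = 943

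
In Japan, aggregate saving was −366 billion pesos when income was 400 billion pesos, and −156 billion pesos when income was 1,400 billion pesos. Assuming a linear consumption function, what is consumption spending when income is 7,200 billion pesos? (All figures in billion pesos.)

MPS = ΔS/ΔY = (-156 − (-366))/(1400 − 400) = 210/1000 = 0.21
MPC = 1 − MPS = 0.79
Autonomous saving = -366 − 0.21(400) = -450, so a = 450
C = 450 + 0.79(7200) = 450 + 5688 = 6138

C = 6138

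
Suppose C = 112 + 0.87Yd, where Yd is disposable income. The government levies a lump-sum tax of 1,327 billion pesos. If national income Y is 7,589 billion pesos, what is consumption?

C = 5559.94

Yd = Y − T = 7589 − 1327 = 6262
C = 112 + 0.87(6262) = 112 + 5447.94 = 5559.94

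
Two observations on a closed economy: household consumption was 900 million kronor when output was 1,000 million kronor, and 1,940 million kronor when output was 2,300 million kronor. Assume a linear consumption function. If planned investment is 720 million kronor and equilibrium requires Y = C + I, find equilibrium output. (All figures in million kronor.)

Y = 4100

MPC = (1940 − 900)/(2300 − 1000) = 1040/1300 = 0.8
a = 900 − 0.8(1000) = 100
Equilibrium: Y = 100 + 0.8Y + 720
0.2Y = 820, so Y = 820/0.2 = 4100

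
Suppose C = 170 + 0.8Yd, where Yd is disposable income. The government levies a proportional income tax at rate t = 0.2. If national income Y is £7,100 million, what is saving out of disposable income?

Yd = (1 − 0.2)(7100) = 0.8(7100) = 5680
C = 170 + 0.8(5680) = 170 + 4544 = 4714
S = Yd − C = 5680 − 4714 = 966

S = 966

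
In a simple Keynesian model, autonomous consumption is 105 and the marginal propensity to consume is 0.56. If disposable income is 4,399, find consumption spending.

C = 105 + 0.56(4399) = 105 + 2463.44 = 2568.44

C = 2568.44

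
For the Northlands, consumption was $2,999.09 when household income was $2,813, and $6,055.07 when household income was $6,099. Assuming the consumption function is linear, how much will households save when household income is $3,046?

S = -169.78

MPC = (6055.07 − 2999.09)/(6099 − 2813) = 3055.98/3286 = 0.93
a = 2999.09 − 0.93(2813) = 2999.09 − 2616.09 = 383
C = 383 + 0.93(3046) = 3215.78
S = 3046 − 3215.78 = -169.78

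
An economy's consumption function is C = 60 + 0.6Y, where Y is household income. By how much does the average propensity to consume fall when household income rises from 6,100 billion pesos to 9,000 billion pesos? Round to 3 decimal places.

ΔAPC = 0.003

At Y = 6100: C = 60 + 0.6(6100) = 3720, APC = 3720/6100 = 0.6098
At Y = 9000: C = 5460, APC = 5460/9000 = 0.6067
Fall in APC = 0.6098 − 0.6067 = 0.0031 ≈ 0.003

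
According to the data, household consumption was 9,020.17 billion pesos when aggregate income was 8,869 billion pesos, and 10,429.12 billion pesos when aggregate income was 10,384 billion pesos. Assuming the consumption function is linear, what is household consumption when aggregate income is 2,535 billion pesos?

C = 3129.55

MPC = (10429.12 − 9020.17)/(10384 − 8869) = 1408.95/1515 = 0.93
a = 9020.17 − 0.93(8869) = 9020.17 − 8248.17 = 772
C = 772 + 0.93(2535) = 772 + 2357.55 = 3129.55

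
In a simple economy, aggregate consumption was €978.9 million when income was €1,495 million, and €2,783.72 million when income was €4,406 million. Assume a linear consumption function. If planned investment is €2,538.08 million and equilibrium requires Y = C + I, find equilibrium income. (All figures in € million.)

Y = 6816

MPC = (2783.72 − 978.9)/(4406 − 1495) = 1804.82/2911 = 0.62
a = 978.9 − 0.62(1495) = 52
Equilibrium: Y = 52 + 0.62Y + 2538.08
0.38Y = 2590.08, so Y = 2590.08/0.38 = 6816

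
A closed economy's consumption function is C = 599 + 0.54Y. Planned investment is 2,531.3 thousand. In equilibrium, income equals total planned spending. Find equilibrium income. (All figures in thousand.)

Y = C + I = 599 + 0.54Y + 2531.3
Y − 0.54Y = 3130.3
0.46Y = 3130.3, so Y = 3130.3/0.46 = 6805

Y = 6805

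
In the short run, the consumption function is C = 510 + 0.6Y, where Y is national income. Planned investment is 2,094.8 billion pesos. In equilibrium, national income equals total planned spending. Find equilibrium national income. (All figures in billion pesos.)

Y = 6512

Y = C + I = 510 + 0.6Y + 2094.8
Y − 0.6Y = 2604.8
0.4Y = 2604.8, so Y = 2604.8/0.4 = 6512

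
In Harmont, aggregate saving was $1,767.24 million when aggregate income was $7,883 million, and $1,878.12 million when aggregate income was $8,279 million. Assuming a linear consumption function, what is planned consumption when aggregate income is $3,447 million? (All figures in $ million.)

C = 2921.84

MPS = ΔS/ΔY = (1878.12 − 1767.24)/(8279 − 7883) = 110.88/396 = 0.28
MPC = 1 − MPS = 0.72
Autonomous saving = 1767.24 − 0.28(7883) = -440, so a = 440
C = 440 + 0.72(3447) = 440 + 2481.84 = 2921.84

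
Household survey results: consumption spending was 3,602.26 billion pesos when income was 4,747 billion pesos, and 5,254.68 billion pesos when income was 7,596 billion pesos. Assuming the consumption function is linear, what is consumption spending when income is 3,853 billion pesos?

C = 3083.74

MPC = (5254.68 − 3602.26)/(7596 − 4747) = 1652.42/2849 = 0.58
a = 3602.26 − 0.58(4747) = 3602.26 − 2753.26 = 849
C = 849 + 0.58(3853) = 849 + 2234.74 = 3083.74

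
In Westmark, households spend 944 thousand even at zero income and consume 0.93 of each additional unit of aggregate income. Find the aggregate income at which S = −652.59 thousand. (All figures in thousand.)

Y = 4163

S = Y − C = -944 + 0.07Y
-944 + 0.07Y = -652.59, so 0.07Y = 291.41 and Y = 4163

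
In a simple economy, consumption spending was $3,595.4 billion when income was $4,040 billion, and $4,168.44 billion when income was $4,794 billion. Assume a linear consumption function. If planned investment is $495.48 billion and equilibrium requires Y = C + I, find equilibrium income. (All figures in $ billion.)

Y = 4252

MPC = (4168.44 − 3595.4)/(4794 − 4040) = 573.04/754 = 0.76
a = 3595.4 − 0.76(4040) = 525
Equilibrium: Y = 525 + 0.76Y + 495.48
0.24Y = 1020.48, so Y = 1020.48/0.24 = 4252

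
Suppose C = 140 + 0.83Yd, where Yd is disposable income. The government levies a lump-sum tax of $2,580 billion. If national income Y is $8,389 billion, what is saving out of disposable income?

Yd = Y − T = 8389 − 2580 = 5809
C = 140 + 0.83(5809) = 140 + 4821.47 = 4961.47
S = Yd − C = 5809 − 4961.47 = 847.53

S = 847.53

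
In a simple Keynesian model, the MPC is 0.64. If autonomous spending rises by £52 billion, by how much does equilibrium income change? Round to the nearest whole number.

ΔY ≈ 144

The multiplier is 1/(1 − MPC) = 1/0.36.
ΔY = 52/0.36 = 144.44 ≈ 144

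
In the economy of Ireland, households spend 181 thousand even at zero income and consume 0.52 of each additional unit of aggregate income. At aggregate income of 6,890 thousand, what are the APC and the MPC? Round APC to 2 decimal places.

APC = 0.55; MPC = 0.52

MPC = 0.52 (the slope of the consumption function)
C = 181 + 0.52(6890) = 3763.8, so APC = 3763.8/6890 = 0.55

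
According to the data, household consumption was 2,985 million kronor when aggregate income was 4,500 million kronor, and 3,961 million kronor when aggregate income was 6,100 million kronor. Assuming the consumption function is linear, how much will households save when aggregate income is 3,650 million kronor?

S = 1183.5

MPC = (3961 − 2985)/(6100 − 4500) = 976/1600 = 0.61
a = 2985 − 0.61(4500) = 2985 − 2745 = 240
C = 240 + 0.61(3650) = 2466.5
S = 3650 − 2466.5 = 1183.5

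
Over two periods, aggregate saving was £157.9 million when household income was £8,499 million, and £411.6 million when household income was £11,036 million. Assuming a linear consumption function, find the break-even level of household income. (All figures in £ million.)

MPS = ΔS/ΔY = (411.6 − 157.9)/(11036 − 8499) = 253.7/2537 = 0.1
MPC = 1 − MPS = 0.9
From S(8499) = 157.9: −a + 0.1(8499) = 157.9, so a = 849.9 − 157.9 = 692
Break-even (S = 0): Y = a/MPS = 692/0.1 = 6920

Y = 6920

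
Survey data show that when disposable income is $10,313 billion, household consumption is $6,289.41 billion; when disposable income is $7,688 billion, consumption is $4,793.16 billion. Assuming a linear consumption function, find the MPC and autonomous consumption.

MPC = ΔC/ΔY = (6289.41 − 4793.16)/(10313 − 7688) = 1496.25/2625 = 0.57
a = C − MPC·Y = 4793.16 − 0.57(7688) = 4793.16 − 4382.16 = 411

MPC = 0.57; a = 411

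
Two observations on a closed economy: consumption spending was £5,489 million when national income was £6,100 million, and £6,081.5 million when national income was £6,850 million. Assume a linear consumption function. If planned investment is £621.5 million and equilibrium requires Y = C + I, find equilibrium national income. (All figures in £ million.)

Y = 6150

MPC = (6081.5 − 5489)/(6850 − 6100) = 592.5/750 = 0.79
a = 5489 − 0.79(6100) = 670
Equilibrium: Y = 670 + 0.79Y + 621.5
0.21Y = 1291.5, so Y = 1291.5/0.21 = 6150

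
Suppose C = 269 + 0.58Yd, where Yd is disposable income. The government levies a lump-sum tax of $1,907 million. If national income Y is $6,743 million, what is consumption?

C = 3073.88

Yd = Y − T = 6743 − 1907 = 4836
C = 269 + 0.58(4836) = 269 + 2804.88 = 3073.88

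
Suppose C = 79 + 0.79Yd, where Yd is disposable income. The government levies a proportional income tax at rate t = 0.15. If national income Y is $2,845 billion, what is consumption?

Yd = (1 − 0.15)(2845) = 0.85(2845) = 2418.25
C = 79 + 0.79(2418.25) = 79 + 1910.4175 = 1989.4175

C = 1989.4175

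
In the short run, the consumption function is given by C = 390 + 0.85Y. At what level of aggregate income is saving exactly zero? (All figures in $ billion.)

At break-even, C = Y: 390 + 0.85Y = Y
0.15Y = 390, so Y = 390/0.15 = 2600

Y = 2600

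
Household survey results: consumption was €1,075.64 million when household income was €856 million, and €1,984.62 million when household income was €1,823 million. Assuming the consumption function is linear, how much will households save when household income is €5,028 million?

S = 30.68

MPC = (1984.62 − 1075.64)/(1823 − 856) = 908.98/967 = 0.94
a = 1075.64 − 0.94(856) = 1075.64 − 804.64 = 271
C = 271 + 0.94(5028) = 4997.32
S = 5028 − 4997.32 = 30.68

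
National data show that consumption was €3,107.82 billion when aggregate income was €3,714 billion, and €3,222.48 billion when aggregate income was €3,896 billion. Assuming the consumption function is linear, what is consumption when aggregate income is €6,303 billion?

C = 4738.89

MPC = (3222.48 − 3107.82)/(3896 − 3714) = 114.66/182 = 0.63
a = 3107.82 − 0.63(3714) = 3107.82 − 2339.82 = 768
C = 768 + 0.63(6303) = 768 + 3970.89 = 4738.89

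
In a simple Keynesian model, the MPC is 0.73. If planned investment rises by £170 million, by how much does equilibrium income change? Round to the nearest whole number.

The multiplier is 1/(1 − MPC) = 1/0.27.
ΔY = 170/0.27 = 629.63 ≈ 630

ΔY ≈ 630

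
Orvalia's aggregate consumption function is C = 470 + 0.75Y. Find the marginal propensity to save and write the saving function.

MPS = 1 − MPC = 1 − 0.75 = 0.25
S = Y − C = -470 + 0.25Y

MPS = 0.25; S = -470 + 0.25Y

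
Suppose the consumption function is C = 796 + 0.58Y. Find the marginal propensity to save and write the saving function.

MPS = 1 − MPC = 1 − 0.58 = 0.42
S = Y − C = -796 + 0.42Y

MPS = 0.42; S = -796 + 0.42Y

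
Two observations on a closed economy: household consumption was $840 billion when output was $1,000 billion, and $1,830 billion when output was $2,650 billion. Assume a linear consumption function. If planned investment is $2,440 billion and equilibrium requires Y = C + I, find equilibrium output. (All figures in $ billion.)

Y = 6700

MPC = (1830 − 840)/(2650 − 1000) = 990/1650 = 0.6
a = 840 − 0.6(1000) = 240
Equilibrium: Y = 240 + 0.6Y + 2440
0.4Y = 2680, so Y = 2680/0.4 = 6700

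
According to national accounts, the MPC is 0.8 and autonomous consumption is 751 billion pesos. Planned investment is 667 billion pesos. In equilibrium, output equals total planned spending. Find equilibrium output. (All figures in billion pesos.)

Y = C + I = 751 + 0.8Y + 667
Y − 0.8Y = 1418
0.2Y = 1418, so Y = 1418/0.2 = 7090

Y = 7090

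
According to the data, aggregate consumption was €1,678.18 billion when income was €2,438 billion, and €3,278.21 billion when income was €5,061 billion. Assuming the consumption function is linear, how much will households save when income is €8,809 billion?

MPC = (3278.21 − 1678.18)/(5061 − 2438) = 1600.03/2623 = 0.61
a = 1678.18 − 0.61(2438) = 1678.18 − 1487.18 = 191
C = 191 + 0.61(8809) = 5564.49
S = 8809 − 5564.49 = 3244.51

S = 3244.51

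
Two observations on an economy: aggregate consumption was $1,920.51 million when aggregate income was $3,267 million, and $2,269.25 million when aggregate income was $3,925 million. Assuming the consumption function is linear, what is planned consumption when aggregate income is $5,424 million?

MPC = (2269.25 − 1920.51)/(3925 − 3267) = 348.74/658 = 0.53
a = 1920.51 − 0.53(3267) = 1920.51 − 1731.51 = 189
C = 189 + 0.53(5424) = 189 + 2874.72 = 3063.72

C = 3063.72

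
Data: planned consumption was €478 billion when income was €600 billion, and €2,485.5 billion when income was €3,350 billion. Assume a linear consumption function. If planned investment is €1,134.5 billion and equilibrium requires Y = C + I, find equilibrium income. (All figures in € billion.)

Y = 4350

MPC = (2485.5 − 478)/(3350 − 600) = 2007.5/2750 = 0.73
a = 478 − 0.73(600) = 40
Equilibrium: Y = 40 + 0.73Y + 1134.5
0.27Y = 1174.5, so Y = 1174.5/0.27 = 4350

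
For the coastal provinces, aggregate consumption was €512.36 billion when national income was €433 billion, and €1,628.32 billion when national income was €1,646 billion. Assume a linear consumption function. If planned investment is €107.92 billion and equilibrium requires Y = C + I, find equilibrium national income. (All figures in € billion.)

MPC = (1628.32 − 512.36)/(1646 − 433) = 1115.96/1213 = 0.92
a = 512.36 − 0.92(433) = 114
Equilibrium: Y = 114 + 0.92Y + 107.92
0.08Y = 221.92, so Y = 221.92/0.08 = 2774

Y = 2774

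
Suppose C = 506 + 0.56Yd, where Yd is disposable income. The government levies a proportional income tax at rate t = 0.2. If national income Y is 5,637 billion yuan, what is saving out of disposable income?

S = 1478.224

Yd = (1 − 0.2)(5637) = 0.8(5637) = 4509.6
C = 506 + 0.56(4509.6) = 506 + 2525.376 = 3031.376
S = Yd − C = 4509.6 − 3031.376 = 1478.224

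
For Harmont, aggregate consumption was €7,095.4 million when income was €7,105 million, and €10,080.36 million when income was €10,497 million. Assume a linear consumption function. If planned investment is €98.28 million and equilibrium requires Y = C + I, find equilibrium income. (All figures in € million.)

MPC = (10080.36 − 7095.4)/(10497 − 7105) = 2984.96/3392 = 0.88
a = 7095.4 − 0.88(7105) = 843
Equilibrium: Y = 843 + 0.88Y + 98.28
0.12Y = 941.28, so Y = 941.28/0.12 = 7844

Y = 7844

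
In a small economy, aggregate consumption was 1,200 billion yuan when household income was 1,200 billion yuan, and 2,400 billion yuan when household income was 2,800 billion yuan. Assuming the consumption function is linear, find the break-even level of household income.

Y = 1200

MPC = (2400 − 1200)/(2800 − 1200) = 1200/1600 = 0.75
a = 1200 − 0.75(1200) = 1200 − 900 = 300
Break-even: Y = a/(1−MPC) = 300/0.25 = 1200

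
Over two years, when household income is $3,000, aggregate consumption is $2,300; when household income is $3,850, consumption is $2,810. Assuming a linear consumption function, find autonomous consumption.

MPC = ΔC/ΔY = (2810 − 2300)/(3850 − 3000) = 510/850 = 0.6
a = C − MPC·Y = 2300 − 0.6(3000) = 2300 − 1800 = 500

a = 500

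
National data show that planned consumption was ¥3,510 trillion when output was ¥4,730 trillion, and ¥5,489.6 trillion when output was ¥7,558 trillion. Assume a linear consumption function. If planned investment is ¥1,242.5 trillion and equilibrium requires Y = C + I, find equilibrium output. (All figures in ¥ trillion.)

Y = 4805

MPC = (5489.6 − 3510)/(7558 − 4730) = 1979.6/2828 = 0.7
a = 3510 − 0.7(4730) = 199
Equilibrium: Y = 199 + 0.7Y + 1242.5
0.3Y = 1441.5, so Y = 1441.5/0.3 = 4805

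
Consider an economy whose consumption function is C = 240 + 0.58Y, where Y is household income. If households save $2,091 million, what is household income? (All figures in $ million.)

Y = 5550

S = Y − C = -240 + 0.42Y
-240 + 0.42Y = 2091, so 0.42Y = 2331 and Y = 5550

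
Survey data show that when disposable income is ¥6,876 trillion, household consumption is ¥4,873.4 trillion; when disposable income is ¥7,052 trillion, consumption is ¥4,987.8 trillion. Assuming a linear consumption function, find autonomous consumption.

a = 404

MPC = ΔC/ΔY = (4987.8 − 4873.4)/(7052 − 6876) = 114.4/176 = 0.65
a = C − MPC·Y = 4873.4 − 0.65(6876) = 4873.4 − 4469.4 = 404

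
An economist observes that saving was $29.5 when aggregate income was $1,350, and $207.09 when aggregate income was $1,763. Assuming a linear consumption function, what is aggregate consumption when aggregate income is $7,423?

MPS = ΔS/ΔY = (207.09 − 29.5)/(1763 − 1350) = 177.59/413 = 0.43
MPC = 1 − MPS = 0.57
Autonomous saving = 29.5 − 0.43(1350) = -551, so a = 551
C = 551 + 0.57(7423) = 551 + 4231.11 = 4782.11

C = 4782.11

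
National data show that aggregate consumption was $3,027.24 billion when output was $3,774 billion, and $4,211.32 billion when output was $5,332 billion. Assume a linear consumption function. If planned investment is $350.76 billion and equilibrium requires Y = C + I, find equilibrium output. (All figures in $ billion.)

MPC = (4211.32 − 3027.24)/(5332 − 3774) = 1184.08/1558 = 0.76
a = 3027.24 − 0.76(3774) = 159
Equilibrium: Y = 159 + 0.76Y + 350.76
0.24Y = 509.76, so Y = 509.76/0.24 = 2124

Y = 2124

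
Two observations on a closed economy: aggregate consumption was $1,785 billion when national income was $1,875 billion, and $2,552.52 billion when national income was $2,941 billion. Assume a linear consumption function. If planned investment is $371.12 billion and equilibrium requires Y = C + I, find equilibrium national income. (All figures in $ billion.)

Y = 2879

MPC = (2552.52 − 1785)/(2941 − 1875) = 767.52/1066 = 0.72
a = 1785 − 0.72(1875) = 435
Equilibrium: Y = 435 + 0.72Y + 371.12
0.28Y = 806.12, so Y = 806.12/0.28 = 2879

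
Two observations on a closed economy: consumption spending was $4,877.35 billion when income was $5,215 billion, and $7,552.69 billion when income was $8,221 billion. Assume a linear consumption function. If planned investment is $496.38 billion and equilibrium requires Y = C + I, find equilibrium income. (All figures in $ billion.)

MPC = (7552.69 − 4877.35)/(8221 − 5215) = 2675.34/3006 = 0.89
a = 4877.35 − 0.89(5215) = 236
Equilibrium: Y = 236 + 0.89Y + 496.38
0.11Y = 732.38, so Y = 732.38/0.11 = 6658

Y = 6658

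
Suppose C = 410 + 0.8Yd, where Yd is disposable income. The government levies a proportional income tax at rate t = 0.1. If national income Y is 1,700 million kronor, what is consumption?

Yd = (1 − 0.1)(1700) = 0.9(1700) = 1530
C = 410 + 0.8(1530) = 410 + 1224 = 1634

C = 1634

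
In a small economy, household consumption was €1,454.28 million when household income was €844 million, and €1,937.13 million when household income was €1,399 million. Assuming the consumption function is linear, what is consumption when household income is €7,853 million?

MPC = (1937.13 − 1454.28)/(1399 − 844) = 482.85/555 = 0.87
a = 1454.28 − 0.87(844) = 1454.28 − 734.28 = 720
C = 720 + 0.87(7853) = 720 + 6832.11 = 7552.11

C = 7552.11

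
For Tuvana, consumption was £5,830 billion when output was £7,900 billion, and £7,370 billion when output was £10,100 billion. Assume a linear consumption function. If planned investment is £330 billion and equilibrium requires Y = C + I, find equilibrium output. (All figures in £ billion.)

Y = 2100

MPC = (7370 − 5830)/(10100 − 7900) = 1540/2200 = 0.7
a = 5830 − 0.7(7900) = 300
Equilibrium: Y = 300 + 0.7Y + 330
0.3Y = 630, so Y = 630/0.3 = 2100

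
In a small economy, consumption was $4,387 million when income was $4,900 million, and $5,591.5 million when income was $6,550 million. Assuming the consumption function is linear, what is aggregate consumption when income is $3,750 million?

MPC = (5591.5 − 4387)/(6550 − 4900) = 1204.5/1650 = 0.73
a = 4387 − 0.73(4900) = 4387 − 3577 = 810
C = 810 + 0.73(3750) = 810 + 2737.5 = 3547.5

C = 3547.5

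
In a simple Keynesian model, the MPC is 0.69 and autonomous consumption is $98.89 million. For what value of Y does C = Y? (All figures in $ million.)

Y = 319

At break-even, C = Y: 98.89 + 0.69Y = Y
0.31Y = 98.89, so Y = 98.89/0.31 = 319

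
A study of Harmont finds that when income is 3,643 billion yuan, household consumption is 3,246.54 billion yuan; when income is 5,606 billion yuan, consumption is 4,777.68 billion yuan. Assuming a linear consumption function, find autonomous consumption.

MPC = ΔC/ΔY = (4777.68 − 3246.54)/(5606 − 3643) = 1531.14/1963 = 0.78
a = C − MPC·Y = 3246.54 − 0.78(3643) = 3246.54 − 2841.54 = 405

a = 405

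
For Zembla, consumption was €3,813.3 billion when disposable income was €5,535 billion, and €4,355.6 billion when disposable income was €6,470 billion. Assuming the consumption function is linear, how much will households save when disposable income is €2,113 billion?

MPC = (4355.6 − 3813.3)/(6470 − 5535) = 542.3/935 = 0.58
a = 3813.3 − 0.58(5535) = 3813.3 − 3210.3 = 603
C = 603 + 0.58(2113) = 1828.54
S = 2113 − 1828.54 = 284.46

S = 284.46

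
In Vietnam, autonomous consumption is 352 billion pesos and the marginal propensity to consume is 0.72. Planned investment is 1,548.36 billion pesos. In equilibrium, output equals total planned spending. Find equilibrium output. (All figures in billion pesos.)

Y = C + I = 352 + 0.72Y + 1548.36
Y − 0.72Y = 1900.36
0.28Y = 1900.36, so Y = 1900.36/0.28 = 6787

Y = 6787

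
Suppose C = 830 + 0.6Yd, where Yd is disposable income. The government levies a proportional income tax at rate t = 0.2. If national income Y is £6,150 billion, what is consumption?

C = 3782

Yd = (1 − 0.2)(6150) = 0.8(6150) = 4920
C = 830 + 0.6(4920) = 830 + 2952 = 3782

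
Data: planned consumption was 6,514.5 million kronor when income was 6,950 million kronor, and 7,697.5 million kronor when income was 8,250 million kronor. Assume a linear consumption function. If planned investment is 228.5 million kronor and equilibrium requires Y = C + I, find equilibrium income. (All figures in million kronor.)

Y = 4650

MPC = (7697.5 − 6514.5)/(8250 − 6950) = 1183/1300 = 0.91
a = 6514.5 − 0.91(6950) = 190
Equilibrium: Y = 190 + 0.91Y + 228.5
0.09Y = 418.5, so Y = 418.5/0.09 = 4650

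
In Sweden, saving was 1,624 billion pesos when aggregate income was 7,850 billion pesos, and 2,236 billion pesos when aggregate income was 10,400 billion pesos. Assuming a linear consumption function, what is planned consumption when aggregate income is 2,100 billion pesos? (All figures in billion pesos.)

C = 1856

MPS = ΔS/ΔY = (2236 − 1624)/(10400 − 7850) = 612/2550 = 0.24
MPC = 1 − MPS = 0.76
Autonomous saving = 1624 − 0.24(7850) = -260, so a = 260
C = 260 + 0.76(2100) = 260 + 1596 = 1856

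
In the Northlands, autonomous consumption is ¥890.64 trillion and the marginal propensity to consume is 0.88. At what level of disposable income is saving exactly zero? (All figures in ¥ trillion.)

Y = 7422

At break-even, C = Y: 890.64 + 0.88Y = Y
0.12Y = 890.64, so Y = 890.64/0.12 = 7422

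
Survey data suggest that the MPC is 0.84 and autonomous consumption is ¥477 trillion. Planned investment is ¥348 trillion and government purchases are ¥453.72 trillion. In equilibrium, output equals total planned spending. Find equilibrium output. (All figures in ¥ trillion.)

Y = 7992

Y = C + I + G = 477 + 0.84Y + 348 + 453.72
Y − 0.84Y = 1278.72
0.16Y = 1278.72, so Y = 1278.72/0.16 = 7992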